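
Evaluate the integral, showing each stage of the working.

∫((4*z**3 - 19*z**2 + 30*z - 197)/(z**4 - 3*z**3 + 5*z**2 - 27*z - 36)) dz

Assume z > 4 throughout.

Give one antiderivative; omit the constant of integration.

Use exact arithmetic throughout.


Step 1. Decompose ∫((4*z**3 - 19*z**2 + 30*z - 197)/(z**4 - 3*z**3 + 5*z**2 - 27*z - 36)) dz by partial fractions, (4*z**3 - 19*z**2 + 30*z - 197)/(z**4 - 3*z**3 + 5*z**2 - 27*z - 36) = 2/(z**2 + 9) + 5/(z + 1) - 1/(z - 4): now ∫(-1/(z - 4)) dz + ∫(5/(z + 1)) dz + ∫(2/(z**2 + 9)) dz.
Step 2. Evaluate the standard form [assuming z > 4]: now -log(z - 4) + ∫(5/(z + 1)) dz + ∫(2/(z**2 + 9)) dz.
Step 3. Evaluate the standard form [assuming z > -1]: now -log(z - 4) + 5*log(z + 1) + ∫(2/(z**2 + 9)) dz.
Step 4. Evaluate the standard form: now -log(z - 4) + 5*log(z + 1) + 2*atan(z/3)/3.
Answer: -log(z - 4) + 5*log(z + 1) + 2*atan(z/3)/3.


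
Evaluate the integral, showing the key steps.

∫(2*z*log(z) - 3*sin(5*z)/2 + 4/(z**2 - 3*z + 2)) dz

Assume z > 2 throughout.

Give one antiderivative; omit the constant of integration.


Step 1. Rewrite: now ∫(2*z*log(z)) dz + ∫(4/(z**2 - 3*z + 2)) dz + ∫(-3*sin(5*z)/2) dz.
Step 2. Evaluate the standard form: now 3*cos(5*z)/10 + ∫(2*z*log(z)) dz + ∫(4/(z**2 - 3*z + 2)) dz.
Step 3. Decompose ∫(4/(z**2 - 3*z + 2)) dz by partial fractions, 4/(z**2 - 3*z + 2) = -4/(z - 1) + 4/(z - 2): now 3*cos(5*z)/10 + ∫(2*z*log(z)) dz + ∫(4/(z - 2)) dz + ∫(-4/(z - 1)) dz.
Step 4. Evaluate the standard form [assuming z > 2]: now 4*log(z - 2) + 3*cos(5*z)/10 + ∫(2*z*log(z)) dz + ∫(-4/(z - 1)) dz.
Step 5. Evaluate the standard form [assuming z > 1]: now 4*log(z - 2) - 4*log(z - 1) + 3*cos(5*z)/10 + ∫(2*z*log(z)) dz.
Step 6. Integrate ∫(2*z*log(z)) dz by parts with u = log(z), dv = (2*z) dz, so v = z**2 [assuming z > 0]: now z**2*log(z) + 4*log(z - 2) - 4*log(z - 1) + 3*cos(5*z)/10 + ∫(-z) dz.
Step 7. Evaluate the standard form: now z**2*log(z) - z**2/2 + 4*log(z - 2) - 4*log(z - 1) + 3*cos(5*z)/10.
Answer: z**2*log(z) - z**2/2 + 4*log(z - 2) - 4*log(z - 1) + 3*cos(5*z)/10.


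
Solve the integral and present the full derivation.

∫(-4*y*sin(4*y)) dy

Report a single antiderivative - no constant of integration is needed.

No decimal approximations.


Step 1. Integrate ∫(-4*y*sin(4*y)) dy by parts with u = y, dv = (-4*sin(4*y)) dy, so v = cos(4*y): now y*cos(4*y) + ∫(-cos(4*y)) dy.
Step 2. Evaluate the standard form: now y*cos(4*y) - sin(4*y)/4.
Answer: y*cos(4*y) - sin(4*y)/4.


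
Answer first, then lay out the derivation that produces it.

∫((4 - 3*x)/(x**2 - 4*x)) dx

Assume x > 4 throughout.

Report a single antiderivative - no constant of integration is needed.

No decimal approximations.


The answer is -log(x) - 2*log(x - 4).
Step 1. Decompose ∫((4 - 3*x)/(x**2 - 4*x)) dx by partial fractions, (4 - 3*x)/(x**2 - 4*x) = -2/(x - 4) - 1/x: now ∫(-1/x) dx + ∫(-2/(x - 4)) dx.
Step 2. Evaluate the standard form [assuming x > 0]: now -log(x) + ∫(-2/(x - 4)) dx.
Step 3. Evaluate the standard form [assuming x > 4]: now -log(x) - 2*log(x - 4).
Answer: -log(x) - 2*log(x - 4).


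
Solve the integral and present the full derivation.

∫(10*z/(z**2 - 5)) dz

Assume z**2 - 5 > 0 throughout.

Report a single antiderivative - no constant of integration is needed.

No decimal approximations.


Step 1. Substitute u = z**2 - 5, turning ∫(10*z/(z**2 - 5)) dz into ∫(5/u) du: now ∫(5/u) du.
Step 2. Evaluate the standard form [assuming u > 0]: now 5*log(u).
Step 3. Substitute back u = z**2 - 5: now 5*log(z**2 - 5).
Answer: 5*log(z**2 - 5).


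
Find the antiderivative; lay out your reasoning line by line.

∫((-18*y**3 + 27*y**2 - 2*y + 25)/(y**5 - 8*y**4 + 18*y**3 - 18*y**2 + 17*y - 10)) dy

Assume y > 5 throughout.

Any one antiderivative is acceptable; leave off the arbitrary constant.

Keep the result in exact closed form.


Step 1. Decompose ∫((-18*y**3 + 27*y**2 - 2*y + 25)/(y**5 - 8*y**4 + 18*y**3 - 18*y**2 + 17*y - 10)) dy by partial fractions, (-18*y**3 + 27*y**2 - 2*y + 25)/(y**5 - 8*y**4 + 18*y**3 - 18*y**2 + 17*y - 10) = 1/(y**2 + 1) + 4/(y - 1) + 1/(y - 2) - 5/(y - 5): now ∫(-5/(y - 5)) dy + ∫(1/(y - 2)) dy + ∫(4/(y - 1)) dy + ∫(1/(y**2 + 1)) dy.
Step 2. Evaluate the standard form [assuming y > 1]: now 4*log(y - 1) + ∫(-5/(y - 5)) dy + ∫(1/(y - 2)) dy + ∫(1/(y**2 + 1)) dy.
Step 3. Evaluate the standard form [assuming y > 2]: now log(y - 2) + 4*log(y - 1) + ∫(-5/(y - 5)) dy + ∫(1/(y**2 + 1)) dy.
Step 4. Evaluate the standard form [assuming y > 5]: now -5*log(y - 5) + log(y - 2) + 4*log(y - 1) + ∫(1/(y**2 + 1)) dy.
Step 5. Evaluate the standard form: now -5*log(y - 5) + log(y - 2) + 4*log(y - 1) + atan(y).
Answer: -5*log(y - 5) + log(y - 2) + 4*log(y - 1) + atan(y).


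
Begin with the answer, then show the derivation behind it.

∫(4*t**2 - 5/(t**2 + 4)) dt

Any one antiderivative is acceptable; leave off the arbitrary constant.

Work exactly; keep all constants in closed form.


The answer is 4*t**3/3 - 5*atan(t/2)/2.
Step 1. Rewrite: now ∫(4*t**2) dt + ∫(-5/(t**2 + 4)) dt.
Step 2. Evaluate the standard form: now -5*atan(t/2)/2 + ∫(4*t**2) dt.
Step 3. Evaluate the standard form: now 4*t**3/3 - 5*atan(t/2)/2.
Answer: 4*t**3/3 - 5*atan(t/2)/2.


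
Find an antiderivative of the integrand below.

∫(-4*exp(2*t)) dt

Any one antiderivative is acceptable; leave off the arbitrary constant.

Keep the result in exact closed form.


Answer: -2*exp(2*t).


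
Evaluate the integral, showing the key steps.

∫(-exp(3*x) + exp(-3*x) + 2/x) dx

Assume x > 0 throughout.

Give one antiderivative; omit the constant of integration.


Step 1. Rewrite: now ∫(2/x) dx + ∫(exp(-3*x)) dx + ∫(-exp(3*x)) dx.
Step 2. Evaluate the standard form: now -exp(3*x)/3 + ∫(2/x) dx + ∫(exp(-3*x)) dx.
Step 3. Evaluate the standard form [assuming x > 0]: now -exp(3*x)/3 + 2*log(x) + ∫(exp(-3*x)) dx.
Step 4. Evaluate the standard form: now -exp(3*x)/3 + 2*log(x) - exp(-3*x)/3.
Answer: -exp(3*x)/3 + 2*log(x) - exp(-3*x)/3.


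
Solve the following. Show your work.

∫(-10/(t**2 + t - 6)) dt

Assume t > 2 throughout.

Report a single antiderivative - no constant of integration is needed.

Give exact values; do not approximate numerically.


Step 1. Decompose ∫(-10/(t**2 + t - 6)) dt by partial fractions, -10/(t**2 + t - 6) = 2/(t + 3) - 2/(t - 2): now ∫(-2/(t - 2)) dt + ∫(2/(t + 3)) dt.
Step 2. Evaluate the standard form [assuming t > -3]: now 2*log(t + 3) + ∫(-2/(t - 2)) dt.
Step 3. Evaluate the standard form [assuming t > 2]: now -2*log(t - 2) + 2*log(t + 3).
Answer: -2*log(t - 2) + 2*log(t + 3).


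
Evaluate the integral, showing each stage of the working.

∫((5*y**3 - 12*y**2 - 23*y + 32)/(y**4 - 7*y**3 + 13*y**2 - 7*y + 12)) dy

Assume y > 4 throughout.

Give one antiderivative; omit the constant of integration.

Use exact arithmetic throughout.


Step 1. Decompose ∫((5*y**3 - 12*y**2 - 23*y + 32)/(y**4 - 7*y**3 + 13*y**2 - 7*y + 12)) dy by partial fractions, (5*y**3 - 12*y**2 - 23*y + 32)/(y**4 - 7*y**3 + 13*y**2 - 7*y + 12) = 4/(y**2 + 1) + 1/(y - 3) + 4/(y - 4): now ∫(4/(y - 4)) dy + ∫(1/(y - 3)) dy + ∫(4/(y**2 + 1)) dy.
Step 2. Evaluate the standard form [assuming y > 3]: now log(y - 3) + ∫(4/(y - 4)) dy + ∫(4/(y**2 + 1)) dy.
Step 3. Evaluate the standard form [assuming y > 4]: now 4*log(y - 4) + log(y - 3) + ∫(4/(y**2 + 1)) dy.
Step 4. Evaluate the standard form: now 4*log(y - 4) + log(y - 3) + 4*atan(y).
Answer: 4*log(y - 4) + log(y - 3) + 4*atan(y).


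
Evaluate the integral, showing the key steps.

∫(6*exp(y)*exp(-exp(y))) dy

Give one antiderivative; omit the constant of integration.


Step 1. Substitute u = exp(y), turning ∫(6*exp(y)*exp(-exp(y))) dy into ∫(6*exp(-u)) du: now ∫(6*exp(-u)) du.
Step 2. Evaluate the standard form: now -6*exp(-u).
Step 3. Substitute back u = exp(y): now -6*exp(-exp(y)).
Answer: -6*exp(-exp(y)).


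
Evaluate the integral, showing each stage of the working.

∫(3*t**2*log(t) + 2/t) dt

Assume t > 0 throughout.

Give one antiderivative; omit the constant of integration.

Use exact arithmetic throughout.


Step 1. Rewrite: now ∫(2/t) dt + ∫(3*t**2*log(t)) dt.
Step 2. Evaluate the standard form [assuming t > 0]: now 2*log(t) + ∫(3*t**2*log(t)) dt.
Step 3. Integrate ∫(3*t**2*log(t)) dt by parts with u = log(t), dv = (3*t**2) dt, so v = t**3 [assuming t > 0]: now t**3*log(t) + 2*log(t) + ∫(-t**2) dt.
Step 4. Evaluate the standard form: now t**3*log(t) - t**3/3 + 2*log(t).
Answer: t**3*log(t) - t**3/3 + 2*log(t).


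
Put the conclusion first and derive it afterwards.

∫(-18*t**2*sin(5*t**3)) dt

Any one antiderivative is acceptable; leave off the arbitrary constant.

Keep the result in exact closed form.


The answer is 6*cos(5*t**3)/5.
Step 1. Substitute u = t**3, turning ∫(-18*t**2*sin(5*t**3)) dt into ∫(-6*sin(5*u)) du: now ∫(-6*sin(5*u)) du.
Step 2. Evaluate the standard form: now 6*cos(5*u)/5.
Step 3. Substitute back u = t**3: now 6*cos(5*t**3)/5.
Answer: 6*cos(5*t**3)/5.


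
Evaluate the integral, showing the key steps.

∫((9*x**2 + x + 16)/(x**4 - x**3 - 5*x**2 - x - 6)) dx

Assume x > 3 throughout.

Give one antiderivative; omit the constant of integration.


Step 1. Decompose ∫((9*x**2 + x + 16)/(x**4 - x**3 - 5*x**2 - x - 6)) dx by partial fractions, (9*x**2 + x + 16)/(x**4 - x**3 - 5*x**2 - x - 6) = -1/(x**2 + 1) - 2/(x + 2) + 2/(x - 3): now ∫(2/(x - 3)) dx + ∫(-2/(x + 2)) dx + ∫(-1/(x**2 + 1)) dx.
Step 2. Evaluate the standard form [assuming x > 3]: now 2*log(x - 3) + ∫(-2/(x + 2)) dx + ∫(-1/(x**2 + 1)) dx.
Step 3. Evaluate the standard form [assuming x > -2]: now 2*log(x - 3) - 2*log(x + 2) + ∫(-1/(x**2 + 1)) dx.
Step 4. Evaluate the standard form: now 2*log(x - 3) - 2*log(x + 2) - atan(x).
Answer: 2*log(x - 3) - 2*log(x + 2) - atan(x).


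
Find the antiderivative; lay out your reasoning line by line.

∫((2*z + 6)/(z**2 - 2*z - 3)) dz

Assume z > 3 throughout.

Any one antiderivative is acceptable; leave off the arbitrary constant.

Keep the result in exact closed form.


Step 1. Decompose ∫((2*z + 6)/(z**2 - 2*z - 3)) dz by partial fractions, (2*z + 6)/(z**2 - 2*z - 3) = -1/(z + 1) + 3/(z - 3): now ∫(3/(z - 3)) dz + ∫(-1/(z + 1)) dz.
Step 2. Evaluate the standard form [assuming z > 3]: now 3*log(z - 3) + ∫(-1/(z + 1)) dz.
Step 3. Evaluate the standard form [assuming z > -1]: now 3*log(z - 3) - log(z + 1).
Answer: 3*log(z - 3) - log(z + 1).


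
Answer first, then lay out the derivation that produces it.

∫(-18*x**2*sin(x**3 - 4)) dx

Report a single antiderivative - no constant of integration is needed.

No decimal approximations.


The answer is 6*cos(x**3 - 4).
Step 1. Substitute u = x**3 - 4, turning ∫(-18*x**2*sin(x**3 - 4)) dx into ∫(-6*sin(u)) du: now ∫(-6*sin(u)) du.
Step 2. Evaluate the standard form: now 6*cos(u).
Step 3. Substitute back u = x**3 - 4: now 6*cos(x**3 - 4).
Answer: 6*cos(x**3 - 4).


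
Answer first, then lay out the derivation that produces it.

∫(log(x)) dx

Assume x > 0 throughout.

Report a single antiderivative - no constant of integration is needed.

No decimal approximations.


The answer is x*log(x) - x.
Step 1. Integrate ∫(log(x)) dx by parts with u = log(x), dv = (1) dx, so v = x [assuming x > 0]: now x*log(x) + ∫(-1) dx.
Step 2. Evaluate the standard form: now x*log(x) - x.
Answer: x*log(x) - x.


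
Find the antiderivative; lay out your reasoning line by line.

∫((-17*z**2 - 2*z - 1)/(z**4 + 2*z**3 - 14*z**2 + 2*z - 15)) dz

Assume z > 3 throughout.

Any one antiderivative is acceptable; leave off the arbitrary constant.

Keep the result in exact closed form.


Step 1. Decompose ∫((-17*z**2 - 2*z - 1)/(z**4 + 2*z**3 - 14*z**2 + 2*z - 15)) dz by partial fractions, (-17*z**2 - 2*z - 1)/(z**4 + 2*z**3 - 14*z**2 + 2*z - 15) = -1/(z**2 + 1) + 2/(z + 5) - 2/(z - 3): now ∫(-2/(z - 3)) dz + ∫(2/(z + 5)) dz + ∫(-1/(z**2 + 1)) dz.
Step 2. Evaluate the standard form [assuming z > 3]: now -2*log(z - 3) + ∫(2/(z + 5)) dz + ∫(-1/(z**2 + 1)) dz.
Step 3. Evaluate the standard form [assuming z > -5]: now -2*log(z - 3) + 2*log(z + 5) + ∫(-1/(z**2 + 1)) dz.
Step 4. Evaluate the standard form: now -2*log(z - 3) + 2*log(z + 5) - atan(z).
Answer: -2*log(z - 3) + 2*log(z + 5) - atan(z).


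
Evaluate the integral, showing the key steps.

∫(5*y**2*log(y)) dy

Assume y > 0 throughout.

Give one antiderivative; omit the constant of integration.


Step 1. Integrate ∫(5*y**2*log(y)) dy by parts with u = log(y), dv = (5*y**2) dy, so v = 5*y**3/3 [assuming y > 0]: now 5*y**3*log(y)/3 + ∫(-5*y**2/3) dy.
Step 2. Evaluate the standard form: now 5*y**3*log(y)/3 - 5*y**3/9.
Answer: 5*y**3*log(y)/3 - 5*y**3/9.


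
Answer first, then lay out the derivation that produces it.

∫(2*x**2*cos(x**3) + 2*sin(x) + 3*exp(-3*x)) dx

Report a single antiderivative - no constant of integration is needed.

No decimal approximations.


The answer is 2*sin(x**3)/3 - 2*cos(x) - exp(-3*x).
Step 1. Rewrite: now ∫(2*x**2*cos(x**3)) dx + ∫(3*exp(-3*x)) dx + ∫(2*sin(x)) dx.
Step 2. Evaluate the standard form: now ∫(2*x**2*cos(x**3)) dx + ∫(2*sin(x)) dx - exp(-3*x).
Step 3. Substitute u = x**3, turning ∫(2*x**2*cos(x**3)) dx into ∫(2*cos(u)/3) du: now ∫(2*sin(x)) dx + ∫(2*cos(u)/3) du - exp(-3*x).
Step 4. Evaluate the standard form: now 2*sin(u)/3 + ∫(2*sin(x)) dx - exp(-3*x).
Step 5. Substitute back u = x**3: now 2*sin(x**3)/3 + ∫(2*sin(x)) dx - exp(-3*x).
Step 6. Evaluate the standard form: now 2*sin(x**3)/3 - 2*cos(x) - exp(-3*x).
Answer: 2*sin(x**3)/3 - 2*cos(x) - exp(-3*x).


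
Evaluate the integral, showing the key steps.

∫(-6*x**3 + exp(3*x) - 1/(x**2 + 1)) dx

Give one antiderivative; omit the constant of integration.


Step 1. Rewrite: now ∫(-6*x**3) dx + ∫(-1/(x**2 + 1)) dx + ∫(exp(3*x)) dx.
Step 2. Evaluate the standard form: now -atan(x) + ∫(-6*x**3) dx + ∫(exp(3*x)) dx.
Step 3. Evaluate the standard form: now -3*x**4/2 - atan(x) + ∫(exp(3*x)) dx.
Step 4. Evaluate the standard form: now -3*x**4/2 + exp(3*x)/3 - atan(x).
Answer: -3*x**4/2 + exp(3*x)/3 - atan(x).


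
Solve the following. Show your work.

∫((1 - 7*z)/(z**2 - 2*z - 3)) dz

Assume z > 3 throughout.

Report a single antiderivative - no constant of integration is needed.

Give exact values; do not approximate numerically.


Step 1. Decompose ∫((1 - 7*z)/(z**2 - 2*z - 3)) dz by partial fractions, (1 - 7*z)/(z**2 - 2*z - 3) = -2/(z + 1) - 5/(z - 3): now ∫(-5/(z - 3)) dz + ∫(-2/(z + 1)) dz.
Step 2. Evaluate the standard form [assuming z > 3]: now -5*log(z - 3) + ∫(-2/(z + 1)) dz.
Step 3. Evaluate the standard form [assuming z > -1]: now -5*log(z - 3) - 2*log(z + 1).
Answer: -5*log(z - 3) - 2*log(z + 1).


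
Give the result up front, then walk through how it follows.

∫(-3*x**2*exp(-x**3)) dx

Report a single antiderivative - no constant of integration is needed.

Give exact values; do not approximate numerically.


The answer is exp(-x**3).
Step 1. Substitute u = x**3, turning ∫(-3*x**2*exp(-x**3)) dx into ∫(-exp(-u)) du: now ∫(-exp(-u)) du.
Step 2. Evaluate the standard form: now exp(-u).
Step 3. Substitute back u = x**3: now exp(-x**3).
Answer: exp(-x**3).


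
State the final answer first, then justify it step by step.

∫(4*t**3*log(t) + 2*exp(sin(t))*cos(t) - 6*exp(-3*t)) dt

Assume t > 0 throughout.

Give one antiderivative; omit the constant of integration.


The answer is t**4*log(t) - t**4/4 + 2*exp(sin(t)) + 2*exp(-3*t).
Step 1. Rewrite: now ∫(4*t**3*log(t)) dt + ∫(2*exp(sin(t))*cos(t)) dt + ∫(-6*exp(-3*t)) dt.
Step 2. Evaluate the standard form: now ∫(4*t**3*log(t)) dt + ∫(2*exp(sin(t))*cos(t)) dt + 2*exp(-3*t).
Step 3. Substitute u = sin(t), turning ∫(2*exp(sin(t))*cos(t)) dt into ∫(2*exp(u)) du: now ∫(4*t**3*log(t)) dt + ∫(2*exp(u)) du + 2*exp(-3*t).
Step 4. Evaluate the standard form: now 2*exp(u) + ∫(4*t**3*log(t)) dt + 2*exp(-3*t).
Step 5. Substitute back u = sin(t): now 2*exp(sin(t)) + ∫(4*t**3*log(t)) dt + 2*exp(-3*t).
Step 6. Integrate ∫(4*t**3*log(t)) dt by parts with u = log(t), dv = (4*t**3) dt, so v = t**4 [assuming t > 0]: now t**4*log(t) + 2*exp(sin(t)) + ∫(-t**3) dt + 2*exp(-3*t).
Step 7. Evaluate the standard form: now t**4*log(t) - t**4/4 + 2*exp(sin(t)) + 2*exp(-3*t).
Answer: t**4*log(t) - t**4/4 + 2*exp(sin(t)) + 2*exp(-3*t).


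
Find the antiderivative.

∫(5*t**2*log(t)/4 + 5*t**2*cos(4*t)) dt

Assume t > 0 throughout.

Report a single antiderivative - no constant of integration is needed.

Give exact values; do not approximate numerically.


Answer: 5*t**3*log(t)/12 - 5*t**3/36 + 5*t**2*sin(4*t)/4 + 5*t*cos(4*t)/8 - 5*sin(4*t)/32.


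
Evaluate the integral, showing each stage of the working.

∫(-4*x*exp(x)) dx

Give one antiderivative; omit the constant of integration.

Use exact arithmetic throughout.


Step 1. Integrate ∫(-4*x*exp(x)) dx by parts with u = x, dv = (-4*exp(x)) dx, so v = -4*exp(x): now -4*x*exp(x) + ∫(4*exp(x)) dx.
Step 2. Evaluate the standard form: now -4*x*exp(x) + 4*exp(x).
Answer: -4*x*exp(x) + 4*exp(x).


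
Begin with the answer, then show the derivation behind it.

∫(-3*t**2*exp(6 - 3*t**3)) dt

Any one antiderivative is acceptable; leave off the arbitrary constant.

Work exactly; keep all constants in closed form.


The answer is exp(6 - 3*t**3)/3.
Step 1. Substitute u = t**3 - 2, turning ∫(-3*t**2*exp(6 - 3*t**3)) dt into ∫(-exp(-3*u)) du: now ∫(-exp(-3*u)) du.
Step 2. Evaluate the standard form: now exp(-3*u)/3.
Step 3. Substitute back u = t**3 - 2: now exp(6 - 3*t**3)/3.
Answer: exp(6 - 3*t**3)/3.


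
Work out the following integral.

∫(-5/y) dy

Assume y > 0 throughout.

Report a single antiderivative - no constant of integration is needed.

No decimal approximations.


Answer: -5*log(y).


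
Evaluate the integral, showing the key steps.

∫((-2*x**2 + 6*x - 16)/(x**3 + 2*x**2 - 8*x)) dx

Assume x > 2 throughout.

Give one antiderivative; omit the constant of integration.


Step 1. Decompose ∫((-2*x**2 + 6*x - 16)/(x**3 + 2*x**2 - 8*x)) dx by partial fractions, (-2*x**2 + 6*x - 16)/(x**3 + 2*x**2 - 8*x) = -3/(x + 4) - 1/(x - 2) + 2/x: now ∫(2/x) dx + ∫(-1/(x - 2)) dx + ∫(-3/(x + 4)) dx.
Step 2. Evaluate the standard form [assuming x > -4]: now -3*log(x + 4) + ∫(2/x) dx + ∫(-1/(x - 2)) dx.
Step 3. Evaluate the standard form [assuming x > 2]: now -log(x - 2) - 3*log(x + 4) + ∫(2/x) dx.
Step 4. Evaluate the standard form [assuming x > 0]: now 2*log(x) - log(x - 2) - 3*log(x + 4).
Answer: 2*log(x) - log(x - 2) - 3*log(x + 4).


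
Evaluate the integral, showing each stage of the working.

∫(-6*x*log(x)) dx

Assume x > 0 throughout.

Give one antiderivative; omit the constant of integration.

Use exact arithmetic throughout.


Step 1. Integrate ∫(-6*x*log(x)) dx by parts with u = log(x), dv = (-6*x) dx, so v = -3*x**2 [assuming x > 0]: now -3*x**2*log(x) + ∫(3*x) dx.
Step 2. Evaluate the standard form: now -3*x**2*log(x) + 3*x**2/2.
Answer: -3*x**2*log(x) + 3*x**2/2.


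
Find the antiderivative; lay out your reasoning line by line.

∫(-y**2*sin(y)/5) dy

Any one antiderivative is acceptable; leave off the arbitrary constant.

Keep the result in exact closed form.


Step 1. Integrate ∫(-y**2*sin(y)/5) dy by parts with u = y**2, dv = (-sin(y)/5) dy, so v = cos(y)/5: now y**2*cos(y)/5 + ∫(-2*y*cos(y)/5) dy.
Step 2. Integrate ∫(-2*y*cos(y)/5) dy by parts with u = y, dv = (-2*cos(y)/5) dy, so v = -2*sin(y)/5: now y**2*cos(y)/5 - 2*y*sin(y)/5 + ∫(2*sin(y)/5) dy.
Step 3. Evaluate the standard form: now y**2*cos(y)/5 - 2*y*sin(y)/5 - 2*cos(y)/5.
Answer: y**2*cos(y)/5 - 2*y*sin(y)/5 - 2*cos(y)/5.


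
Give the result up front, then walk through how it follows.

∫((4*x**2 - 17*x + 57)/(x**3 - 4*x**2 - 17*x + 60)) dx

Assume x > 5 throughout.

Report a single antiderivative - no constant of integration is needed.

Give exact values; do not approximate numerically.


The answer is 4*log(x - 5) - 3*log(x - 3) + 3*log(x + 4).
Step 1. Decompose ∫((4*x**2 - 17*x + 57)/(x**3 - 4*x**2 - 17*x + 60)) dx by partial fractions, (4*x**2 - 17*x + 57)/(x**3 - 4*x**2 - 17*x + 60) = 3/(x + 4) - 3/(x - 3) + 4/(x - 5): now ∫(4/(x - 5)) dx + ∫(-3/(x - 3)) dx + ∫(3/(x + 4)) dx.
Step 2. Evaluate the standard form [assuming x > -4]: now 3*log(x + 4) + ∫(4/(x - 5)) dx + ∫(-3/(x - 3)) dx.
Step 3. Evaluate the standard form [assuming x > 5]: now 4*log(x - 5) + 3*log(x + 4) + ∫(-3/(x - 3)) dx.
Step 4. Evaluate the standard form [assuming x > 3]: now 4*log(x - 5) - 3*log(x - 3) + 3*log(x + 4).
Answer: 4*log(x - 5) - 3*log(x - 3) + 3*log(x + 4).


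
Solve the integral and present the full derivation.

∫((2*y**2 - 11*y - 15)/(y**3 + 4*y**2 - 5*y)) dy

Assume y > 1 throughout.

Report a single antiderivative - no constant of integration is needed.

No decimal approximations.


Step 1. Decompose ∫((2*y**2 - 11*y - 15)/(y**3 + 4*y**2 - 5*y)) dy by partial fractions, (2*y**2 - 11*y - 15)/(y**3 + 4*y**2 - 5*y) = 3/(y + 5) - 4/(y - 1) + 3/y: now ∫(3/y) dy + ∫(-4/(y - 1)) dy + ∫(3/(y + 5)) dy.
Step 2. Evaluate the standard form [assuming y > 0]: now 3*log(y) + ∫(-4/(y - 1)) dy + ∫(3/(y + 5)) dy.
Step 3. Evaluate the standard form [assuming y > -5]: now 3*log(y) + 3*log(y + 5) + ∫(-4/(y - 1)) dy.
Step 4. Evaluate the standard form [assuming y > 1]: now 3*log(y) - 4*log(y - 1) + 3*log(y + 5).
Answer: 3*log(y) - 4*log(y - 1) + 3*log(y + 5).


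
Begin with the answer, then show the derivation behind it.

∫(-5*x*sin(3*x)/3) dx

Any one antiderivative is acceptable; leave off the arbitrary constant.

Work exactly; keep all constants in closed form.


The answer is 5*x*cos(3*x)/9 - 5*sin(3*x)/27.
Step 1. Integrate ∫(-5*x*sin(3*x)/3) dx by parts with u = x, dv = (-5*sin(3*x)/3) dx, so v = 5*cos(3*x)/9: now 5*x*cos(3*x)/9 + ∫(-5*cos(3*x)/9) dx.
Step 2. Evaluate the standard form: now 5*x*cos(3*x)/9 - 5*sin(3*x)/27.
Answer: 5*x*cos(3*x)/9 - 5*sin(3*x)/27.


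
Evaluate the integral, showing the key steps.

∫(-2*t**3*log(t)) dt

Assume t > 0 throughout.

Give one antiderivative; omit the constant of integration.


Step 1. Integrate ∫(-2*t**3*log(t)) dt by parts with u = log(t), dv = (-2*t**3) dt, so v = -t**4/2 [assuming t > 0]: now -t**4*log(t)/2 + ∫(t**3/2) dt.
Step 2. Evaluate the standard form: now -t**4*log(t)/2 + t**4/8.
Answer: -t**4*log(t)/2 + t**4/8.


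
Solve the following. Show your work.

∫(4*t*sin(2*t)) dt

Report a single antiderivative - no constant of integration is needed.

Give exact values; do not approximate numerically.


Step 1. Integrate ∫(4*t*sin(2*t)) dt by parts with u = t, dv = (4*sin(2*t)) dt, so v = -2*cos(2*t): now -2*t*cos(2*t) + ∫(2*cos(2*t)) dt.
Step 2. Evaluate the standard form: now -2*t*cos(2*t) + sin(2*t).
Answer: -2*t*cos(2*t) + sin(2*t).


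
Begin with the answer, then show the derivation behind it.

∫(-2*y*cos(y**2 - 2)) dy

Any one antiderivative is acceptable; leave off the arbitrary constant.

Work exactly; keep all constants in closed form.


The answer is -sin(y**2 - 2).
Step 1. Substitute u = y**2 - 2, turning ∫(-2*y*cos(y**2 - 2)) dy into ∫(-cos(u)) du: now ∫(-cos(u)) du.
Step 2. Evaluate the standard form: now -sin(u).
Step 3. Substitute back u = y**2 - 2: now -sin(y**2 - 2).
Answer: -sin(y**2 - 2).


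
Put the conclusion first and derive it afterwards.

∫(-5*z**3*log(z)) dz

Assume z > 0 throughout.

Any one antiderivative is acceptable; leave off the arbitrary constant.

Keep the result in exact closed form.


The answer is -5*z**4*log(z)/4 + 5*z**4/16.
Step 1. Integrate ∫(-5*z**3*log(z)) dz by parts with u = log(z), dv = (-5*z**3) dz, so v = -5*z**4/4 [assuming z > 0]: now -5*z**4*log(z)/4 + ∫(5*z**3/4) dz.
Step 2. Evaluate the standard form: now -5*z**4*log(z)/4 + 5*z**4/16.
Answer: -5*z**4*log(z)/4 + 5*z**4/16.


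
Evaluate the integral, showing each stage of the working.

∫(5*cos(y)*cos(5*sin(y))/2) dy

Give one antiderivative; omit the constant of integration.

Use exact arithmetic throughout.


Step 1. Substitute u = sin(y), turning ∫(5*cos(y)*cos(5*sin(y))/2) dy into ∫(5*cos(5*u)/2) du: now ∫(5*cos(5*u)/2) du.
Step 2. Evaluate the standard form: now sin(5*u)/2.
Step 3. Substitute back u = sin(y): now sin(5*sin(y))/2.
Answer: sin(5*sin(y))/2.


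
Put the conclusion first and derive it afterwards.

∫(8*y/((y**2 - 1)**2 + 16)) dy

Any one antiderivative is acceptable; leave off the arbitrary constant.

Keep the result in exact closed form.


The answer is atan(y**2/4 - 1/4).
Step 1. Substitute u = y**2 - 1, turning ∫(8*y/((y**2 - 1)**2 + 16)) dy into ∫(4/(u**2 + 16)) du: now ∫(4/(u**2 + 16)) du.
Step 2. Evaluate the standard form: now atan(u/4).
Step 3. Substitute back u = y**2 - 1: now atan(y**2/4 - 1/4).
Answer: atan(y**2/4 - 1/4).


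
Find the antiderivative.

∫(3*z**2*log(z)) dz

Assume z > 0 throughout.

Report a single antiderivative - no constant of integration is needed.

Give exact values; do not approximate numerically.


Answer: z**3*log(z) - z**3/3.


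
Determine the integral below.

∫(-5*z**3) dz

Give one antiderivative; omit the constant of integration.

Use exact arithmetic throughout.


Answer: -5*z**4/4.


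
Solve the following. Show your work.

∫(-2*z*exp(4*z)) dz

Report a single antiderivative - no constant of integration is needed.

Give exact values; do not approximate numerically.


Step 1. Integrate ∫(-2*z*exp(4*z)) dz by parts with u = z, dv = (-2*exp(4*z)) dz, so v = -exp(4*z)/2: now -z*exp(4*z)/2 + ∫(exp(4*z)/2) dz.
Step 2. Evaluate the standard form: now -z*exp(4*z)/2 + exp(4*z)/8.
Answer: -z*exp(4*z)/2 + exp(4*z)/8.


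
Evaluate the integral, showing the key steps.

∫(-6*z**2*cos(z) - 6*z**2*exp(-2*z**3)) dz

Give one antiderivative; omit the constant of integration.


Step 1. Rewrite: now ∫(-6*z**2*exp(-2*z**3)) dz + ∫(-6*z**2*cos(z)) dz.
Step 2. Substitute u = z**3, turning ∫(-6*z**2*exp(-2*z**3)) dz into ∫(-2*exp(-2*u)) du: now ∫(-6*z**2*cos(z)) dz + ∫(-2*exp(-2*u)) du.
Step 3. Evaluate the standard form: now ∫(-6*z**2*cos(z)) dz + exp(-2*u).
Step 4. Substitute back u = z**3: now ∫(-6*z**2*cos(z)) dz + exp(-2*z**3).
Step 5. Integrate ∫(-6*z**2*cos(z)) dz by parts with u = z**2, dv = (-6*cos(z)) dz, so v = -6*sin(z): now -6*z**2*sin(z) + ∫(12*z*sin(z)) dz + exp(-2*z**3).
Step 6. Integrate ∫(12*z*sin(z)) dz by parts with u = z, dv = (12*sin(z)) dz, so v = -12*cos(z): now -6*z**2*sin(z) - 12*z*cos(z) + ∫(12*cos(z)) dz + exp(-2*z**3).
Step 7. Evaluate the standard form: now -6*z**2*sin(z) - 12*z*cos(z) + 12*sin(z) + exp(-2*z**3).
Answer: -6*z**2*sin(z) - 12*z*cos(z) + 12*sin(z) + exp(-2*z**3).


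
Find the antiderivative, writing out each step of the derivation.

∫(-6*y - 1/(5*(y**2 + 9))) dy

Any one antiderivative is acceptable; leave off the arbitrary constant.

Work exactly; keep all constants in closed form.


Step 1. Rewrite: now ∫(-6*y) dy + ∫(-1/(5*(y**2 + 9))) dy.
Step 2. Evaluate the standard form: now -atan(y/3)/15 + ∫(-6*y) dy.
Step 3. Evaluate the standard form: now -3*y**2 - atan(y/3)/15.
Answer: -3*y**2 - atan(y/3)/15.


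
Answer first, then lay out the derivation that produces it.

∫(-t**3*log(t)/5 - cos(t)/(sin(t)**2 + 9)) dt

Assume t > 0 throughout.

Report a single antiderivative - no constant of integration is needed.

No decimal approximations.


The answer is -t**4*log(t)/20 + t**4/80 - atan(sin(t)/3)/3.
Step 1. Rewrite: now ∫(-t**3*log(t)/5) dt + ∫(-cos(t)/(sin(t)**2 + 9)) dt.
Step 2. Integrate ∫(-t**3*log(t)/5) dt by parts with u = log(t), dv = (-t**3/5) dt, so v = -t**4/20 [assuming t > 0]: now -t**4*log(t)/20 + ∫(t**3/20) dt + ∫(-cos(t)/(sin(t)**2 + 9)) dt.
Step 3. Evaluate the standard form: now -t**4*log(t)/20 + t**4/80 + ∫(-cos(t)/(sin(t)**2 + 9)) dt.
Step 4. Substitute u = sin(t), turning ∫(-cos(t)/(sin(t)**2 + 9)) dt into ∫(-1/(u**2 + 9)) du: now -t**4*log(t)/20 + t**4/80 + ∫(-1/(u**2 + 9)) du.
Step 5. Evaluate the standard form: now -t**4*log(t)/20 + t**4/80 - atan(u/3)/3.
Step 6. Substitute back u = sin(t): now -t**4*log(t)/20 + t**4/80 - atan(sin(t)/3)/3.
Answer: -t**4*log(t)/20 + t**4/80 - atan(sin(t)/3)/3.


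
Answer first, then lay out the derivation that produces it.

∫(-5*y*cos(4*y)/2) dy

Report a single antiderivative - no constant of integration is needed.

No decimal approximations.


The answer is -5*y*sin(4*y)/8 - 5*cos(4*y)/32.
Step 1. Integrate ∫(-5*y*cos(4*y)/2) dy by parts with u = y, dv = (-5*cos(4*y)/2) dy, so v = -5*sin(4*y)/8: now -5*y*sin(4*y)/8 + ∫(5*sin(4*y)/8) dy.
Step 2. Evaluate the standard form: now -5*y*sin(4*y)/8 - 5*cos(4*y)/32.
Answer: -5*y*sin(4*y)/8 - 5*cos(4*y)/32.


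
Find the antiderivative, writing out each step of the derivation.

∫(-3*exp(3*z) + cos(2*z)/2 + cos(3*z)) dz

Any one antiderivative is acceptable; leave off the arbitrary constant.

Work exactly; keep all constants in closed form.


Step 1. Rewrite: now ∫(-3*exp(3*z)) dz + ∫(cos(2*z)/2) dz + ∫(cos(3*z)) dz.
Step 2. Evaluate the standard form: now sin(2*z)/4 + ∫(-3*exp(3*z)) dz + ∫(cos(3*z)) dz.
Step 3. Evaluate the standard form: now -exp(3*z) + sin(2*z)/4 + ∫(cos(3*z)) dz.
Step 4. Evaluate the standard form: now -exp(3*z) + sin(2*z)/4 + sin(3*z)/3.
Answer: -exp(3*z) + sin(2*z)/4 + sin(3*z)/3.


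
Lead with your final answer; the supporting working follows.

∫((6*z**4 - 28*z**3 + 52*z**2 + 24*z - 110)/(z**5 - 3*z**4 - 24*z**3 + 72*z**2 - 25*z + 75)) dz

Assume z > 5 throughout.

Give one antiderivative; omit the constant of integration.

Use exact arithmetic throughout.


The answer is 3*log(z - 5) - log(z - 3) + 4*log(z + 5) - 2*atan(z).
Step 1. Decompose ∫((6*z**4 - 28*z**3 + 52*z**2 + 24*z - 110)/(z**5 - 3*z**4 - 24*z**3 + 72*z**2 - 25*z + 75)) dz by partial fractions, (6*z**4 - 28*z**3 + 52*z**2 + 24*z - 110)/(z**5 - 3*z**4 - 24*z**3 + 72*z**2 - 25*z + 75) = -2/(z**2 + 1) + 4/(z + 5) - 1/(z - 3) + 3/(z - 5): now ∫(3/(z - 5)) dz + ∫(-1/(z - 3)) dz + ∫(4/(z + 5)) dz + ∫(-2/(z**2 + 1)) dz.
Step 2. Evaluate the standard form [assuming z > 5]: now 3*log(z - 5) + ∫(-1/(z - 3)) dz + ∫(4/(z + 5)) dz + ∫(-2/(z**2 + 1)) dz.
Step 3. Evaluate the standard form [assuming z > 3]: now 3*log(z - 5) - log(z - 3) + ∫(4/(z + 5)) dz + ∫(-2/(z**2 + 1)) dz.
Step 4. Evaluate the standard form [assuming z > -5]: now 3*log(z - 5) - log(z - 3) + 4*log(z + 5) + ∫(-2/(z**2 + 1)) dz.
Step 5. Evaluate the standard form: now 3*log(z - 5) - log(z - 3) + 4*log(z + 5) - 2*atan(z).
Answer: 3*log(z - 5) - log(z - 3) + 4*log(z + 5) - 2*atan(z).


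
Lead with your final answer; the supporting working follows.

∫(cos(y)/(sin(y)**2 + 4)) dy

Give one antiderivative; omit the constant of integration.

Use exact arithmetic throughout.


The answer is atan(sin(y)/2)/2.
Step 1. Substitute u = sin(y), turning ∫(cos(y)/(sin(y)**2 + 4)) dy into ∫(1/(u**2 + 4)) du: now ∫(1/(u**2 + 4)) du.
Step 2. Evaluate the standard form: now atan(u/2)/2.
Step 3. Substitute back u = sin(y): now atan(sin(y)/2)/2.
Answer: atan(sin(y)/2)/2.


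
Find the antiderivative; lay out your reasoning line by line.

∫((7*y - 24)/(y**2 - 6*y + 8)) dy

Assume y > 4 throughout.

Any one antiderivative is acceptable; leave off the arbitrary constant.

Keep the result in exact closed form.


Step 1. Decompose ∫((7*y - 24)/(y**2 - 6*y + 8)) dy by partial fractions, (7*y - 24)/(y**2 - 6*y + 8) = 5/(y - 2) + 2/(y - 4): now ∫(2/(y - 4)) dy + ∫(5/(y - 2)) dy.
Step 2. Evaluate the standard form [assuming y > 2]: now 5*log(y - 2) + ∫(2/(y - 4)) dy.
Step 3. Evaluate the standard form [assuming y > 4]: now 2*log(y - 4) + 5*log(y - 2).
Answer: 2*log(y - 4) + 5*log(y - 2).


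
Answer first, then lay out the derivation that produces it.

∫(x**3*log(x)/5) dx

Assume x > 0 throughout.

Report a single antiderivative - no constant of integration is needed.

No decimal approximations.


The answer is x**4*log(x)/20 - x**4/80.
Step 1. Integrate ∫(x**3*log(x)/5) dx by parts with u = log(x), dv = (x**3/5) dx, so v = x**4/20 [assuming x > 0]: now x**4*log(x)/20 + ∫(-x**3/20) dx.
Step 2. Evaluate the standard form: now x**4*log(x)/20 - x**4/80.
Answer: x**4*log(x)/20 - x**4/80.


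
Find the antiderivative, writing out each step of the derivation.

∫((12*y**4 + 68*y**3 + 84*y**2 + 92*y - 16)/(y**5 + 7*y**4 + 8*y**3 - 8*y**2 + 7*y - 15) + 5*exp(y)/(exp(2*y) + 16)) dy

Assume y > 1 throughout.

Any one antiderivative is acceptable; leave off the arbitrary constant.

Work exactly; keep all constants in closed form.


Step 1. Rewrite: now ∫(5*exp(y)/(exp(2*y) + 16)) dy + ∫((12*y**4 + 68*y**3 + 84*y**2 + 92*y - 16)/(y**5 + 7*y**4 + 8*y**3 - 8*y**2 + 7*y - 15)) dy.
Step 2. Decompose ∫((12*y**4 + 68*y**3 + 84*y**2 + 92*y - 16)/(y**5 + 7*y**4 + 8*y**3 - 8*y**2 + 7*y - 15)) dy by partial fractions, (12*y**4 + 68*y**3 + 84*y**2 + 92*y - 16)/(y**5 + 7*y**4 + 8*y**3 - 8*y**2 + 7*y - 15) = 4/(y**2 + 1) + 2/(y + 5) + 5/(y + 3) + 5/(y - 1): now ∫(5*exp(y)/(exp(2*y) + 16)) dy + ∫(5/(y - 1)) dy + ∫(5/(y + 3)) dy + ∫(2/(y + 5)) dy + ∫(4/(y**2 + 1)) dy.
Step 3. Evaluate the standard form [assuming y > 1]: now 5*log(y - 1) + ∫(5*exp(y)/(exp(2*y) + 16)) dy + ∫(5/(y + 3)) dy + ∫(2/(y + 5)) dy + ∫(4/(y**2 + 1)) dy.
Step 4. Evaluate the standard form [assuming y > -3]: now 5*log(y - 1) + 5*log(y + 3) + ∫(5*exp(y)/(exp(2*y) + 16)) dy + ∫(2/(y + 5)) dy + ∫(4/(y**2 + 1)) dy.
Step 5. Evaluate the standard form [assuming y > -5]: now 5*log(y - 1) + 5*log(y + 3) + 2*log(y + 5) + ∫(5*exp(y)/(exp(2*y) + 16)) dy + ∫(4/(y**2 + 1)) dy.
Step 6. Evaluate the standard form: now 5*log(y - 1) + 5*log(y + 3) + 2*log(y + 5) + 4*atan(y) + ∫(5*exp(y)/(exp(2*y) + 16)) dy.
Step 7. Substitute u = exp(y), turning ∫(5*exp(y)/(exp(2*y) + 16)) dy into ∫(5/(u**2 + 16)) du: now 5*log(y - 1) + 5*log(y + 3) + 2*log(y + 5) + 4*atan(y) + ∫(5/(u**2 + 16)) du.
Step 8. Evaluate the standard form: now 5*log(y - 1) + 5*log(y + 3) + 2*log(y + 5) + 5*atan(u/4)/4 + 4*atan(y).
Step 9. Substitute back u = exp(y): now 5*log(y - 1) + 5*log(y + 3) + 2*log(y + 5) + 4*atan(y) + 5*atan(exp(y)/4)/4.
Answer: 5*log(y - 1) + 5*log(y + 3) + 2*log(y + 5) + 4*atan(y) + 5*atan(exp(y)/4)/4.


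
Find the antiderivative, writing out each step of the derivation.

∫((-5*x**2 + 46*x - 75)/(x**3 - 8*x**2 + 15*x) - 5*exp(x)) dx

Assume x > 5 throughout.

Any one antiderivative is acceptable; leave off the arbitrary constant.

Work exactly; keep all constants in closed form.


Step 1. Rewrite: now ∫((-5*x**2 + 46*x - 75)/(x**3 - 8*x**2 + 15*x)) dx + ∫(-5*exp(x)) dx.
Step 2. Evaluate the standard form: now -5*exp(x) + ∫((-5*x**2 + 46*x - 75)/(x**3 - 8*x**2 + 15*x)) dx.
Step 3. Decompose ∫((-5*x**2 + 46*x - 75)/(x**3 - 8*x**2 + 15*x)) dx by partial fractions, (-5*x**2 + 46*x - 75)/(x**3 - 8*x**2 + 15*x) = -3/(x - 3) + 3/(x - 5) - 5/x: now -5*exp(x) + ∫(-5/x) dx + ∫(3/(x - 5)) dx + ∫(-3/(x - 3)) dx.
Step 4. Evaluate the standard form [assuming x > 0]: now -5*exp(x) - 5*log(x) + ∫(3/(x - 5)) dx + ∫(-3/(x - 3)) dx.
Step 5. Evaluate the standard form [assuming x > 3]: now -5*exp(x) - 5*log(x) - 3*log(x - 3) + ∫(3/(x - 5)) dx.
Step 6. Evaluate the standard form [assuming x > 5]: now -5*exp(x) - 5*log(x) + 3*log(x - 5) - 3*log(x - 3).
Answer: -5*exp(x) - 5*log(x) + 3*log(x - 5) - 3*log(x - 3).


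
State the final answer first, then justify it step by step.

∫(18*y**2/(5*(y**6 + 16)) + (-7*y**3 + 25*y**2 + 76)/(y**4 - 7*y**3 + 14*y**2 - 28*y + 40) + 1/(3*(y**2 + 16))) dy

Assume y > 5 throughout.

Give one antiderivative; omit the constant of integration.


The answer is -2*log(y - 5) - 5*log(y - 2) + atan(y/4)/12 - 2*atan(y/2) + 3*atan(y**3/4)/10.
Step 1. Rewrite: now ∫(18*y**2/(5*(y**6 + 16))) dy + ∫((-7*y**3 + 25*y**2 + 76)/(y**4 - 7*y**3 + 14*y**2 - 28*y + 40)) dy + ∫(1/(3*(y**2 + 16))) dy.
Step 2. Substitute u = y**3, turning ∫(18*y**2/(5*(y**6 + 16))) dy into ∫(6/(5*(u**2 + 16))) du: now ∫((-7*y**3 + 25*y**2 + 76)/(y**4 - 7*y**3 + 14*y**2 - 28*y + 40)) dy + ∫(6/(5*(u**2 + 16))) du + ∫(1/(3*(y**2 + 16))) dy.
Step 3. Evaluate the standard form: now 3*atan(u/4)/10 + ∫((-7*y**3 + 25*y**2 + 76)/(y**4 - 7*y**3 + 14*y**2 - 28*y + 40)) dy + ∫(1/(3*(y**2 + 16))) dy.
Step 4. Substitute back u = y**3: now 3*atan(y**3/4)/10 + ∫((-7*y**3 + 25*y**2 + 76)/(y**4 - 7*y**3 + 14*y**2 - 28*y + 40)) dy + ∫(1/(3*(y**2 + 16))) dy.
Step 5. Evaluate the standard form: now atan(y/4)/12 + 3*atan(y**3/4)/10 + ∫((-7*y**3 + 25*y**2 + 76)/(y**4 - 7*y**3 + 14*y**2 - 28*y + 40)) dy.
Step 6. Decompose ∫((-7*y**3 + 25*y**2 + 76)/(y**4 - 7*y**3 + 14*y**2 - 28*y + 40)) dy by partial fractions, (-7*y**3 + 25*y**2 + 76)/(y**4 - 7*y**3 + 14*y**2 - 28*y + 40) = -4/(y**2 + 4) - 5/(y - 2) - 2/(y - 5): now atan(y/4)/12 + 3*atan(y**3/4)/10 + ∫(-2/(y - 5)) dy + ∫(-5/(y - 2)) dy + ∫(-4/(y**2 + 4)) dy.
Step 7. Evaluate the standard form [assuming y > 5]: now -2*log(y - 5) + atan(y/4)/12 + 3*atan(y**3/4)/10 + ∫(-5/(y - 2)) dy + ∫(-4/(y**2 + 4)) dy.
Step 8. Evaluate the standard form [assuming y > 2]: now -2*log(y - 5) - 5*log(y - 2) + atan(y/4)/12 + 3*atan(y**3/4)/10 + ∫(-4/(y**2 + 4)) dy.
Step 9. Evaluate the standard form: now -2*log(y - 5) - 5*log(y - 2) + atan(y/4)/12 - 2*atan(y/2) + 3*atan(y**3/4)/10.
Answer: -2*log(y - 5) - 5*log(y - 2) + atan(y/4)/12 - 2*atan(y/2) + 3*atan(y**3/4)/10.


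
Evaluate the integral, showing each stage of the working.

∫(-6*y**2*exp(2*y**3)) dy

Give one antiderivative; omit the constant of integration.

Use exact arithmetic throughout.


Step 1. Substitute u = y**3, turning ∫(-6*y**2*exp(2*y**3)) dy into ∫(-2*exp(2*u)) du: now ∫(-2*exp(2*u)) du.
Step 2. Evaluate the standard form: now -exp(2*u).
Step 3. Substitute back u = y**3: now -exp(2*y**3).
Answer: -exp(2*y**3).


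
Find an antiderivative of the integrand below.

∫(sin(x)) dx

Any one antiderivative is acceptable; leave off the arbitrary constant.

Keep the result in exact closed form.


Answer: -cos(x).


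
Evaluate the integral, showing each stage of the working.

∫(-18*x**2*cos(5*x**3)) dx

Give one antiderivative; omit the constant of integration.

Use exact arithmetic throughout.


Step 1. Substitute u = x**3, turning ∫(-18*x**2*cos(5*x**3)) dx into ∫(-6*cos(5*u)) du: now ∫(-6*cos(5*u)) du.
Step 2. Evaluate the standard form: now -6*sin(5*u)/5.
Step 3. Substitute back u = x**3: now -6*sin(5*x**3)/5.
Answer: -6*sin(5*x**3)/5.


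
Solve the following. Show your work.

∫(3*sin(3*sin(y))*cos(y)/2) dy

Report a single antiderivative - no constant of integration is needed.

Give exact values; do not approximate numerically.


Step 1. Substitute u = sin(y), turning ∫(3*sin(3*sin(y))*cos(y)/2) dy into ∫(3*sin(3*u)/2) du: now ∫(3*sin(3*u)/2) du.
Step 2. Evaluate the standard form: now -cos(3*u)/2.
Step 3. Substitute back u = sin(y): now -cos(3*sin(y))/2.
Answer: -cos(3*sin(y))/2.


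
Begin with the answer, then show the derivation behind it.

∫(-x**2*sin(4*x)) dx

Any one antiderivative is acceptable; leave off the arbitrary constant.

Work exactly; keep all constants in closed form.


The answer is x**2*cos(4*x)/4 - x*sin(4*x)/8 - cos(4*x)/32.
Step 1. Integrate ∫(-x**2*sin(4*x)) dx by parts with u = x**2, dv = (-sin(4*x)) dx, so v = cos(4*x)/4: now x**2*cos(4*x)/4 + ∫(-x*cos(4*x)/2) dx.
Step 2. Integrate ∫(-x*cos(4*x)/2) dx by parts with u = x, dv = (-cos(4*x)/2) dx, so v = -sin(4*x)/8: now x**2*cos(4*x)/4 - x*sin(4*x)/8 + ∫(sin(4*x)/8) dx.
Step 3. Evaluate the standard form: now x**2*cos(4*x)/4 - x*sin(4*x)/8 - cos(4*x)/32.
Answer: x**2*cos(4*x)/4 - x*sin(4*x)/8 - cos(4*x)/32.


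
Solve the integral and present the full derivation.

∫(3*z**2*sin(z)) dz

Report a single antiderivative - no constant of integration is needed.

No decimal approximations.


Step 1. Integrate ∫(3*z**2*sin(z)) dz by parts with u = z**2, dv = (3*sin(z)) dz, so v = -3*cos(z): now -3*z**2*cos(z) + ∫(6*z*cos(z)) dz.
Step 2. Integrate ∫(6*z*cos(z)) dz by parts with u = z, dv = (6*cos(z)) dz, so v = 6*sin(z): now -3*z**2*cos(z) + 6*z*sin(z) + ∫(-6*sin(z)) dz.
Step 3. Evaluate the standard form: now -3*z**2*cos(z) + 6*z*sin(z) + 6*cos(z).
Answer: -3*z**2*cos(z) + 6*z*sin(z) + 6*cos(z).
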